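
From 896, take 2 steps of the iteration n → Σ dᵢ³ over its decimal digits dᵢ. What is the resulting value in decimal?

533

896 → 8³ + 9³ + 6³ = 512 + 729 + 216 = 1457
1457 → 1³ + 4³ + 5³ + 7³ = 1 + 64 + 125 + 343 = 533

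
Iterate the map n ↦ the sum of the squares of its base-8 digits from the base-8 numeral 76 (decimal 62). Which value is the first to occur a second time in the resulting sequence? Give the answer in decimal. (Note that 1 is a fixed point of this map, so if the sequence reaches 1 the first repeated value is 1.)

62 = (7,6)_8 → 7² + 6² = 49 + 36 = 85
85 = (1,2,5)_8 → 1² + 2² + 5² = 1 + 4 + 25 = 30
30 = (3,6)_8 → 3² + 6² = 9 + 36 = 45
45 = (5,5)_8 → 5² + 5² = 25 + 25 = 50
50 = (6,2)_8 → 6² + 2² = 36 + 4 = 40
40 = (5,0)_8 → 5² + 0² = 25 + 0 = 25
25 = (3,1)_8 → 3² + 1² = 9 + 1 = 10
10 = (1,2)_8 → 1² + 2² = 1 + 4 = 5
5 = (5)_8 → 5² = 25  — 25 already appeared earlier.

25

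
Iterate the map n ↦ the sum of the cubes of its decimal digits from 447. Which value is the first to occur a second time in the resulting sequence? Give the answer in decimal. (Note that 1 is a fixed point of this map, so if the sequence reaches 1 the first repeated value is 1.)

447 → 471
471 → 408
408 → 576
576 → 684
684 → 792
792 → 1080
1080 → 513
513 → 153
153 → 153  — 153 already appeared earlier.

153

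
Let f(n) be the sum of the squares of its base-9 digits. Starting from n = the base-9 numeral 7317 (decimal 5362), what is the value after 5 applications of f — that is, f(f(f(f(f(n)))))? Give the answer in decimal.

5362 = (7,3,1,7)_9 → 108
108 = (1,3,0)_9 → 10
10 = (1,1)_9 → 2
2 = (2)_9 → 4
4 = (4)_9 → 16

16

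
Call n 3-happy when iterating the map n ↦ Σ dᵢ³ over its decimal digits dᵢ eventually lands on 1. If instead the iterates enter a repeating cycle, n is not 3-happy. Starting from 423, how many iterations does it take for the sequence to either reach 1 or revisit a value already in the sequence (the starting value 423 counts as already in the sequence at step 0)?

6

423 → 4³ + 2³ + 3³ = 99
99 → 9³ + 9³ = 1458
1458 → 1³ + 4³ + 5³ + 8³ = 702
702 → 7³ + 0³ + 2³ = 351
351 → 3³ + 5³ + 1³ = 153
153 → 1³ + 5³ + 3³ = 153  — 153 repeats.
That took 6 steps.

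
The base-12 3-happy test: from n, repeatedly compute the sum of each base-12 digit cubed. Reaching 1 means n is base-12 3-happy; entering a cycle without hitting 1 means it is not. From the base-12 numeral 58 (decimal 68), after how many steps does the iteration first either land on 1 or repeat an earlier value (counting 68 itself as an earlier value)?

68 = (5,8)_12 → 5³ + 8³ = 125 + 512 = 637
637 = (4,5,1)_12 → 4³ + 5³ + 1³ = 64 + 125 + 1 = 190
190 = (1,3,10)_12 → 1³ + 3³ + 10³ = 1 + 27 + 1000 = 1028
1028 = (7,1,8)_12 → 7³ + 1³ + 8³ = 343 + 1 + 512 = 856
856 = (5,11,4)_12 → 5³ + 11³ + 4³ = 125 + 1331 + 64 = 1520
1520 = (10,6,8)_12 → 10³ + 6³ + 8³ = 1000 + 216 + 512 = 1728
1728 = (1,0,0,0)_12 → 1³ + 0³ + 0³ + 0³ = 1 + 0 + 0 + 0 = 1  — reached 1.
That took 7 steps.

7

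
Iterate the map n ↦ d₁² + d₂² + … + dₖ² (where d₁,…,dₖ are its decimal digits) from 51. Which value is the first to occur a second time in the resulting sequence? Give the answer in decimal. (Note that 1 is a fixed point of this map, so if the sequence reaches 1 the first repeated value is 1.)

51 → 5² + 1² = 25 + 1 = 26
26 → 2² + 6² = 4 + 36 = 40
40 → 4² + 0² = 16 + 0 = 16
16 → 1² + 6² = 1 + 36 = 37
37 → 3² + 7² = 9 + 49 = 58
58 → 5² + 8² = 25 + 64 = 89
89 → 8² + 9² = 64 + 81 = 145
145 → 1² + 4² + 5² = 1 + 16 + 25 = 42
42 → 4² + 2² = 16 + 4 = 20
20 → 2² + 0² = 4 + 0 = 4
4 → 4² = 16  — 16 already appeared earlier.

16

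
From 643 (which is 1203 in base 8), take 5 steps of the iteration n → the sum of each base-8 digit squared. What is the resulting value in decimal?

643 = (1,2,0,3)_8 → 1² + 2² + 0² + 3² = 1 + 4 + 0 + 9 = 14
14 = (1,6)_8 → 1² + 6² = 1 + 36 = 37
37 = (4,5)_8 → 4² + 5² = 16 + 25 = 41
41 = (5,1)_8 → 5² + 1² = 25 + 1 = 26
26 = (3,2)_8 → 3² + 2² = 9 + 4 = 13

13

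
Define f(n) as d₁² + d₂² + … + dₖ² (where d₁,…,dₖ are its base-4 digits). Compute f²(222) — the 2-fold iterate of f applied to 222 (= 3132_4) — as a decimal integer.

11

222 = (3,1,3,2)_4 → 23
23 = (1,1,3)_4 → 11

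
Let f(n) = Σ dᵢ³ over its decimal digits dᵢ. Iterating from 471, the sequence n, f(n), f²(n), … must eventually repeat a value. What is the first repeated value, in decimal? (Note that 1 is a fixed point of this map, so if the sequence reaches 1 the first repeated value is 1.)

153

471 → 408
408 → 576
576 → 684
684 → 792
792 → 1080
1080 → 513
513 → 153
153 → 153  — 153 already appeared earlier.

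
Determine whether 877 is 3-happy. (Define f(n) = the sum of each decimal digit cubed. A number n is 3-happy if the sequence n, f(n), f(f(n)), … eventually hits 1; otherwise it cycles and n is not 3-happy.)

877 → 8³ + 7³ + 7³ = 1198
1198 → 1³ + 1³ + 9³ + 8³ = 1243
1243 → 1³ + 2³ + 4³ + 3³ = 100
100 → 1³ + 0³ + 0³ = 1  — reached 1.

3-happy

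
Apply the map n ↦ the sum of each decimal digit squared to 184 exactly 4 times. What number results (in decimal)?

37

184 → 1² + 8² + 4² = 81
81 → 8² + 1² = 65
65 → 6² + 5² = 61
61 → 6² + 1² = 37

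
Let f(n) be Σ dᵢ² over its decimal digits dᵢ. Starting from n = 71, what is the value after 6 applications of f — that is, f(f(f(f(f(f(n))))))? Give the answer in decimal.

71 → 50
50 → 25
25 → 29
29 → 85
85 → 89
89 → 145

145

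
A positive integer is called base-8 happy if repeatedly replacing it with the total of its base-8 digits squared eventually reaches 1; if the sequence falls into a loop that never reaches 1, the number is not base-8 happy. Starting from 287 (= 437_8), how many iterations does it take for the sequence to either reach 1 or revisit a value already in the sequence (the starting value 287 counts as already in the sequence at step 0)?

287 = (4,3,7)_8 → 4² + 3² + 7² = 74
74 = (1,1,2)_8 → 1² + 1² + 2² = 6
6 = (6)_8 → 6² = 36
36 = (4,4)_8 → 4² + 4² = 32
32 = (4,0)_8 → 4² + 0² = 16
16 = (2,0)_8 → 2² + 0² = 4
4 = (4)_8 → 4² = 16  — 16 repeats.
That took 7 steps.

7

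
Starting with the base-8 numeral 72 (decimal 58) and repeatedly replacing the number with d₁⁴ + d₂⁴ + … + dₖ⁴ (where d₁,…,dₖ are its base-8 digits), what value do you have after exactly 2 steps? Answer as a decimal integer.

58 = (7,2)_8 → 7⁴ + 2⁴ = 2417
2417 = (4,5,6,1)_8 → 4⁴ + 5⁴ + 6⁴ + 1⁴ = 2178

2178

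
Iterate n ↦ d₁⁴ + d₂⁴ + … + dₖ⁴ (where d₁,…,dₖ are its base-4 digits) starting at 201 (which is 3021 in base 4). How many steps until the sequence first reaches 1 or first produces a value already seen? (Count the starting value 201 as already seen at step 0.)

6

201 = (3,0,2,1)_4 → 3⁴ + 0⁴ + 2⁴ + 1⁴ = 98
98 = (1,2,0,2)_4 → 1⁴ + 2⁴ + 0⁴ + 2⁴ = 33
33 = (2,0,1)_4 → 2⁴ + 0⁴ + 1⁴ = 17
17 = (1,0,1)_4 → 1⁴ + 0⁴ + 1⁴ = 2
2 = (2)_4 → 2⁴ = 16
16 = (1,0,0)_4 → 1⁴ + 0⁴ + 0⁴ = 1  — reached 1.
That took 6 steps.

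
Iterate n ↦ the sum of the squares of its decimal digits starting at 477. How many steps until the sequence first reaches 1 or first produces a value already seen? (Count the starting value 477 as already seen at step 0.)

13

477 → 4² + 7² + 7² = 114
114 → 1² + 1² + 4² = 18
18 → 1² + 8² = 65
65 → 6² + 5² = 61
61 → 6² + 1² = 37
37 → 3² + 7² = 58
58 → 5² + 8² = 89
89 → 8² + 9² = 145
145 → 1² + 4² + 5² = 42
42 → 4² + 2² = 20
20 → 2² + 0² = 4
4 → 4² = 16
16 → 1² + 6² = 37  — 37 repeats.
That took 13 steps.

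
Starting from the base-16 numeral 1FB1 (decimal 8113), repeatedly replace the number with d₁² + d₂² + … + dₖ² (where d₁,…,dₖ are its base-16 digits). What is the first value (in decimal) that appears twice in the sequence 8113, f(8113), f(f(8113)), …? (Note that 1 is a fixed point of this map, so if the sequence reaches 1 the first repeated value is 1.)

8113 = (1,15,11,1)_16 → 1² + 15² + 11² + 1² = 348
348 = (1,5,12)_16 → 1² + 5² + 12² = 170
170 = (10,10)_16 → 10² + 10² = 200
200 = (12,8)_16 → 12² + 8² = 208
208 = (13,0)_16 → 13² + 0² = 169
169 = (10,9)_16 → 10² + 9² = 181
181 = (11,5)_16 → 11² + 5² = 146
146 = (9,2)_16 → 9² + 2² = 85
85 = (5,5)_16 → 5² + 5² = 50
50 = (3,2)_16 → 3² + 2² = 13
13 = (13)_16 → 13² = 169  — 169 already appeared earlier.

169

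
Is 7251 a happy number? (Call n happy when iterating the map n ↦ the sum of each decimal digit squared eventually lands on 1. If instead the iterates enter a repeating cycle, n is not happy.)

happy

7251 → 7² + 2² + 5² + 1² = 79
79 → 7² + 9² = 130
130 → 1² + 3² + 0² = 10
10 → 1² + 0² = 1  — reached 1.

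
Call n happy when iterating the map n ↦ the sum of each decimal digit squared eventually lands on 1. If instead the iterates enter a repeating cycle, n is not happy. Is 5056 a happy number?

5056 → 5² + 0² + 5² + 6² = 25 + 0 + 25 + 36 = 86
86 → 8² + 6² = 64 + 36 = 100
100 → 1² + 0² + 0² = 1 + 0 + 0 = 1  — reached 1.

happy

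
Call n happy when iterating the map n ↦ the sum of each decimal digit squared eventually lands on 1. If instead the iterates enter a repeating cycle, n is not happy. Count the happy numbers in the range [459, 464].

459: 459 → 122 → 9 → 81 → 65 → 61 → 37 → 58 → 89 → 145 → 42 → 20 → 4 → 16 → 37  (repeats 37)
460: 460 → 52 → 29 → 85 → 89 → 145 → 42 → 20 → 4 → 16 → 37 → 58 → 89  (repeats 89)
461: 461 → 53 → 34 → 25 → 29 → 85 → 89 → 145 → 42 → 20 → 4 → 16 → 37 → 58 → 89  (repeats 89)
462: 462 → 56 → 61 → 37 → 58 → 89 → 145 → 42 → 20 → 4 → 16 → 37  (repeats 37)
463: 463 → 61 → 37 → 58 → 89 → 145 → 42 → 20 → 4 → 16 → 37  (repeats 37)
464: 464 → 68 → 100 → 1  (reaches 1)
happy: 464

1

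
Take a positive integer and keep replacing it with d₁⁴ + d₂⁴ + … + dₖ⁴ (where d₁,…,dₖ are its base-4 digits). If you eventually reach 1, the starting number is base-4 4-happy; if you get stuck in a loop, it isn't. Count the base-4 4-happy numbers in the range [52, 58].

52: 52 → 82 → 18 → 17 → 2 → 16 → 1  (reaches 1)
53: 53 → 83 → 83  (repeats 83)
54: 54 → 98 → 33 → 17 → 2 → 16 → 1  (reaches 1)
55: 55 → 163 → 113 → 83 → 83  (repeats 83)
56: 56 → 97 → 18 → 17 → 2 → 16 → 1  (reaches 1)
57: 57 → 98 → 33 → 17 → 2 → 16 → 1  (reaches 1)
58: 58 → 113 → 83 → 83  (repeats 83)
base-4 4-happy: 52, 54, 56, 57

4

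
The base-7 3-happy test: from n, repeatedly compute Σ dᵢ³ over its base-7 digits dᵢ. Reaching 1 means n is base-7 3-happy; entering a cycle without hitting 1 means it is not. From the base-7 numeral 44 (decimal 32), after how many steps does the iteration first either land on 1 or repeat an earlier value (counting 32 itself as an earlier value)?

5

32 = (4,4)_7 → 4³ + 4³ = 128
128 = (2,4,2)_7 → 2³ + 4³ + 2³ = 80
80 = (1,4,3)_7 → 1³ + 4³ + 3³ = 92
92 = (1,6,1)_7 → 1³ + 6³ + 1³ = 218
218 = (4,3,1)_7 → 4³ + 3³ + 1³ = 92  — 92 repeats.
That took 5 steps.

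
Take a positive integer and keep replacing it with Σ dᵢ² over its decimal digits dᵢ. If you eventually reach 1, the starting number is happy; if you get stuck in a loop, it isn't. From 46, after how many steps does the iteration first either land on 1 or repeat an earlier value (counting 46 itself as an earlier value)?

12

46 → 4² + 6² = 16 + 36 = 52
52 → 5² + 2² = 25 + 4 = 29
29 → 2² + 9² = 4 + 81 = 85
85 → 8² + 5² = 64 + 25 = 89
89 → 8² + 9² = 64 + 81 = 145
145 → 1² + 4² + 5² = 1 + 16 + 25 = 42
42 → 4² + 2² = 16 + 4 = 20
20 → 2² + 0² = 4 + 0 = 4
4 → 4² = 16
16 → 1² + 6² = 1 + 36 = 37
37 → 3² + 7² = 9 + 49 = 58
58 → 5² + 8² = 25 + 64 = 89  — 89 repeats.
That took 12 steps.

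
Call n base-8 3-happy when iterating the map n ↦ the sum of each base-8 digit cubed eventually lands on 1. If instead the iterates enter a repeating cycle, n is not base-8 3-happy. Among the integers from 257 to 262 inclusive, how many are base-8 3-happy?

3

257: 257 → 65 → 2 → 8 → 1  (reaches 1)
258: 258 → 72 → 2 → 8 → 1  (reaches 1)
259: 259 → 91 → 55 → 559 → 469 → 476 → 434 → 440 → 559  (repeats 559)
260: 260 → 128 → 8 → 1  (reaches 1)
261: 261 → 189 → 476 → 434 → 440 → 559 → 469 → 476  (repeats 476)
262: 262 → 280 → 91 → 55 → 559 → 469 → 476 → 434 → 440 → 559  (repeats 559)
base-8 3-happy: 257, 258, 260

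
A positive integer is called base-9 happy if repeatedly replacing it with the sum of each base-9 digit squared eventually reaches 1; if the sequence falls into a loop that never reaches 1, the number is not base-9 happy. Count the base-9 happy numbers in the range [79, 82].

1

79: 79 → 113 → 35 → 73 → 65 → 53 → 89 → 65  (repeats 65)
80: 80 → 128 → 30 → 18 → 4 → 16 → 50 → 50  (repeats 50)
81: 81 → 1  (reaches 1)
82: 82 → 2 → 4 → 16 → 50 → 50  (repeats 50)
base-9 happy: 81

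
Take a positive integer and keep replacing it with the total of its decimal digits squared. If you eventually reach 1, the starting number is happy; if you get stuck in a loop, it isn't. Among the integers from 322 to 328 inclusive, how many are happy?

322: 322 → 17 → 50 → 25 → 29 → 85 → 89 → 145 → 42 → 20 → 4 → 16 → 37 → 58 → 89  (repeats 89)
323: 323 → 22 → 8 → 64 → 52 → 29 → 85 → 89 → 145 → 42 → 20 → 4 → 16 → 37 → 58 → 89  (repeats 89)
324: 324 → 29 → 85 → 89 → 145 → 42 → 20 → 4 → 16 → 37 → 58 → 89  (repeats 89)
325: 325 → 38 → 73 → 58 → 89 → 145 → 42 → 20 → 4 → 16 → 37 → 58  (repeats 58)
326: 326 → 49 → 97 → 130 → 10 → 1  (reaches 1)
327: 327 → 62 → 40 → 16 → 37 → 58 → 89 → 145 → 42 → 20 → 4 → 16  (repeats 16)
328: 328 → 77 → 98 → 145 → 42 → 20 → 4 → 16 → 37 → 58 → 89 → 145  (repeats 145)
happy: 326

1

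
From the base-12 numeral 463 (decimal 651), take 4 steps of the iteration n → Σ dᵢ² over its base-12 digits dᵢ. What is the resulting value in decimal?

651 = (4,6,3)_12 → 61
61 = (5,1)_12 → 26
26 = (2,2)_12 → 8
8 = (8)_12 → 64

64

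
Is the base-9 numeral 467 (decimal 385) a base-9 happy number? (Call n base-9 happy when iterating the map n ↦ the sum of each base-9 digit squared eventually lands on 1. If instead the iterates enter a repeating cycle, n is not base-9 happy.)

base-9 happy

385 = (4,6,7)_9 → 4² + 6² + 7² = 16 + 36 + 49 = 101
101 = (1,2,2)_9 → 1² + 2² + 2² = 1 + 4 + 4 = 9
9 = (1,0)_9 → 1² + 0² = 1 + 0 = 1  — reached 1.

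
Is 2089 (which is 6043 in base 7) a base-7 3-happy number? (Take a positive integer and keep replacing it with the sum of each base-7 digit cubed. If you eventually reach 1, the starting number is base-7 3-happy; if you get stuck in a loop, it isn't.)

base-7 3-happy

2089 = (6,0,4,3)_7 → 6³ + 0³ + 4³ + 3³ = 307
307 = (6,1,6)_7 → 6³ + 1³ + 6³ = 433
433 = (1,1,5,6)_7 → 1³ + 1³ + 5³ + 6³ = 343
343 = (1,0,0,0)_7 → 1³ + 0³ + 0³ + 0³ = 1  — reached 1.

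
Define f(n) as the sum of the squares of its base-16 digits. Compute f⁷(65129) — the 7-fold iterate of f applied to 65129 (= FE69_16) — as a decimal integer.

17

65129 = (15,14,6,9)_16 → 15² + 14² + 6² + 9² = 538
538 = (2,1,10)_16 → 2² + 1² + 10² = 105
105 = (6,9)_16 → 6² + 9² = 117
117 = (7,5)_16 → 7² + 5² = 74
74 = (4,10)_16 → 4² + 10² = 116
116 = (7,4)_16 → 7² + 4² = 65
65 = (4,1)_16 → 4² + 1² = 17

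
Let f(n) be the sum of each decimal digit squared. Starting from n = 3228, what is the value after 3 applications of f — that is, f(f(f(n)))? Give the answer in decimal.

3228 → 3² + 2² + 2² + 8² = 9 + 4 + 4 + 64 = 81
81 → 8² + 1² = 64 + 1 = 65
65 → 6² + 5² = 36 + 25 = 61

61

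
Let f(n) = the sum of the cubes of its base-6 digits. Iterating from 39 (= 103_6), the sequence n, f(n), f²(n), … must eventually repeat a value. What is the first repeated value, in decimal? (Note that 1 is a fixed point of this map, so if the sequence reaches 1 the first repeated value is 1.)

39 = (1,0,3)_6 → 28
28 = (4,4)_6 → 128
128 = (3,3,2)_6 → 62
62 = (1,4,2)_6 → 73
73 = (2,0,1)_6 → 9
9 = (1,3)_6 → 28  — 28 already appeared earlier.

28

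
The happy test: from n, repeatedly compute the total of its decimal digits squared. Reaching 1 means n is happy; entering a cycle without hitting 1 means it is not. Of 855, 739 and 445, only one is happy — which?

739

855: 855 → 114 → 18 → 65 → 61 → 37 → 58 → 89 → 145 → 42 → 20 → 4 → 16 → 37  — repeats 37 (not happy)
739: 739 → 139 → 91 → 82 → 68 → 100 → 1  — reaches 1 (happy)
445: 445 → 57 → 74 → 65 → 61 → 37 → 58 → 89 → 145 → 42 → 20 → 4 → 16 → 37  — repeats 37 (not happy)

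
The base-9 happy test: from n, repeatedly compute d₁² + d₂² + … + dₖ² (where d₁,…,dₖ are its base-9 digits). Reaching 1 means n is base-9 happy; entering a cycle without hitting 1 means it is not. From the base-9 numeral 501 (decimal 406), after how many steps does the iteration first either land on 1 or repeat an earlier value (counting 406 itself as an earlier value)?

4

406 = (5,0,1)_9 → 5² + 0² + 1² = 25 + 0 + 1 = 26
26 = (2,8)_9 → 2² + 8² = 4 + 64 = 68
68 = (7,5)_9 → 7² + 5² = 49 + 25 = 74
74 = (8,2)_9 → 8² + 2² = 64 + 4 = 68  — 68 repeats.
That took 4 steps.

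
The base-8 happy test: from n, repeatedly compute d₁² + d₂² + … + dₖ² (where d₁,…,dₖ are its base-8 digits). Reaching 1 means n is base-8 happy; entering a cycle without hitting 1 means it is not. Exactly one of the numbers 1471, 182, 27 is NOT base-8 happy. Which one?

1471: 1471 → 138 → 9 → 2 → 4 → 16 → 4  — repeats 4 (not base-8 happy)
182: 182 → 76 → 18 → 8 → 1  — reaches 1 (base-8 happy)
27: 27 → 18 → 8 → 1  — reaches 1 (base-8 happy)

1471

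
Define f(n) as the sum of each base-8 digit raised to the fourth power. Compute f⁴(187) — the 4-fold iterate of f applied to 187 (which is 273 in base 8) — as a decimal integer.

187 = (2,7,3)_8 → 2⁴ + 7⁴ + 3⁴ = 16 + 2401 + 81 = 2498
2498 = (4,7,0,2)_8 → 4⁴ + 7⁴ + 0⁴ + 2⁴ = 256 + 2401 + 0 + 16 = 2673
2673 = (5,1,6,1)_8 → 5⁴ + 1⁴ + 6⁴ + 1⁴ = 625 + 1 + 1296 + 1 = 1923
1923 = (3,6,0,3)_8 → 3⁴ + 6⁴ + 0⁴ + 3⁴ = 81 + 1296 + 0 + 81 = 1458

1458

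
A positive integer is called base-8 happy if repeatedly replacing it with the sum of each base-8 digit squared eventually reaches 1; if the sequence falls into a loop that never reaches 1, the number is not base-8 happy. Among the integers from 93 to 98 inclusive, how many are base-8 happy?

93: 93 → 35 → 25 → 10 → 5 → 25  (repeats 25)
94: 94 → 46 → 61 → 74 → 6 → 36 → 32 → 16 → 4 → 16  (repeats 16)
95: 95 → 59 → 58 → 53 → 61 → 74 → 6 → 36 → 32 → 16 → 4 → 16  (repeats 16)
96: 96 → 17 → 5 → 25 → 10 → 5  (repeats 5)
97: 97 → 18 → 8 → 1  (reaches 1)
98: 98 → 21 → 29 → 34 → 20 → 20  (repeats 20)
base-8 happy: 97

1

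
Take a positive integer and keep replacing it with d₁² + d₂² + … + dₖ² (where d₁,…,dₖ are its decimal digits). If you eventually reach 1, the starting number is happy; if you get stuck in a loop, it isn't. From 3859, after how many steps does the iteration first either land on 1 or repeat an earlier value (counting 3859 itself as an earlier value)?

3859 → 3² + 8² + 5² + 9² = 9 + 64 + 25 + 81 = 179
179 → 1² + 7² + 9² = 1 + 49 + 81 = 131
131 → 1² + 3² + 1² = 1 + 9 + 1 = 11
11 → 1² + 1² = 1 + 1 = 2
2 → 2² = 4
4 → 4² = 16
16 → 1² + 6² = 1 + 36 = 37
37 → 3² + 7² = 9 + 49 = 58
58 → 5² + 8² = 25 + 64 = 89
89 → 8² + 9² = 64 + 81 = 145
145 → 1² + 4² + 5² = 1 + 16 + 25 = 42
42 → 4² + 2² = 16 + 4 = 20
20 → 2² + 0² = 4 + 0 = 4  — 4 repeats.
That took 13 steps.

13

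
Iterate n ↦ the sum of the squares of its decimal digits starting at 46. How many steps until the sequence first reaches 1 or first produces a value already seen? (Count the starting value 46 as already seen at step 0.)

46 → 4² + 6² = 52
52 → 5² + 2² = 29
29 → 2² + 9² = 85
85 → 8² + 5² = 89
89 → 8² + 9² = 145
145 → 1² + 4² + 5² = 42
42 → 4² + 2² = 20
20 → 2² + 0² = 4
4 → 4² = 16
16 → 1² + 6² = 37
37 → 3² + 7² = 58
58 → 5² + 8² = 89  — 89 repeats.
That took 12 steps.

12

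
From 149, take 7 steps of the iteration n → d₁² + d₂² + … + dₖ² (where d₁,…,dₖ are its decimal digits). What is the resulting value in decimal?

149 → 1² + 4² + 9² = 98
98 → 9² + 8² = 145
145 → 1² + 4² + 5² = 42
42 → 4² + 2² = 20
20 → 2² + 0² = 4
4 → 4² = 16
16 → 1² + 6² = 37

37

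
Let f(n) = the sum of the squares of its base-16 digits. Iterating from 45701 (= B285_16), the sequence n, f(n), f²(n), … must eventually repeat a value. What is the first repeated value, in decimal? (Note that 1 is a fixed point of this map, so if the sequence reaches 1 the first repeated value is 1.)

146

45701 = (11,2,8,5)_16 → 214
214 = (13,6)_16 → 205
205 = (12,13)_16 → 313
313 = (1,3,9)_16 → 91
91 = (5,11)_16 → 146
146 = (9,2)_16 → 85
85 = (5,5)_16 → 50
50 = (3,2)_16 → 13
13 = (13)_16 → 169
169 = (10,9)_16 → 181
181 = (11,5)_16 → 146  — 146 already appeared earlier.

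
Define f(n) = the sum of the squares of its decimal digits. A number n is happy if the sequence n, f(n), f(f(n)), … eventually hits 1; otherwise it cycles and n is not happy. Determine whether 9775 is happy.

9775 → 204
204 → 20
20 → 4
4 → 16
16 → 37
37 → 58
58 → 89
89 → 145
145 → 42
42 → 20  — 20 already seen; the sequence cycles without reaching 1.

not happy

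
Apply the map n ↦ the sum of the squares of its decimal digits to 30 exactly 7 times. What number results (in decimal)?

89

30 → 9
9 → 81
81 → 65
65 → 61
61 → 37
37 → 58
58 → 89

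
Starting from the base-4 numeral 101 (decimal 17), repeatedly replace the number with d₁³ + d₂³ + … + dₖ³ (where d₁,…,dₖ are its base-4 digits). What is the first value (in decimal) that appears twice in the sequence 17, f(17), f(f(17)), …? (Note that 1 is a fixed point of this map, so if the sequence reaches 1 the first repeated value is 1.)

8

17 = (1,0,1)_4 → 1³ + 0³ + 1³ = 1 + 0 + 1 = 2
2 = (2)_4 → 2³ = 8
8 = (2,0)_4 → 2³ + 0³ = 8 + 0 = 8  — 8 already appeared earlier.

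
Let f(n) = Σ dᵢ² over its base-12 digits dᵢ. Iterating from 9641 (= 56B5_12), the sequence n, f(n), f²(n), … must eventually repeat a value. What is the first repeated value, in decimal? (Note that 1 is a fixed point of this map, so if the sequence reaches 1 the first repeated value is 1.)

125

9641 = (5,6,11,5)_12 → 5² + 6² + 11² + 5² = 25 + 36 + 121 + 25 = 207
207 = (1,5,3)_12 → 1² + 5² + 3² = 1 + 25 + 9 = 35
35 = (2,11)_12 → 2² + 11² = 4 + 121 = 125
125 = (10,5)_12 → 10² + 5² = 100 + 25 = 125  — 125 already appeared earlier.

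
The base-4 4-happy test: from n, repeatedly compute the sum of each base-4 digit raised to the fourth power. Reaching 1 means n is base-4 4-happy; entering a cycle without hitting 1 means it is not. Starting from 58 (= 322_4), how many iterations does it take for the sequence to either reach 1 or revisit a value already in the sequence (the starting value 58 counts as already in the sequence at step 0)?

3

58 = (3,2,2)_4 → 3⁴ + 2⁴ + 2⁴ = 113
113 = (1,3,0,1)_4 → 1⁴ + 3⁴ + 0⁴ + 1⁴ = 83
83 = (1,1,0,3)_4 → 1⁴ + 1⁴ + 0⁴ + 3⁴ = 83  — 83 repeats.
That took 3 steps.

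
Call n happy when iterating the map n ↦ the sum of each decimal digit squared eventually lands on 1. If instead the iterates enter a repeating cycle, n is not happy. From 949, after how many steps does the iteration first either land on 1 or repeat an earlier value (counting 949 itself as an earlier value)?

949 → 9² + 4² + 9² = 81 + 16 + 81 = 178
178 → 1² + 7² + 8² = 1 + 49 + 64 = 114
114 → 1² + 1² + 4² = 1 + 1 + 16 = 18
18 → 1² + 8² = 1 + 64 = 65
65 → 6² + 5² = 36 + 25 = 61
61 → 6² + 1² = 36 + 1 = 37
37 → 3² + 7² = 9 + 49 = 58
58 → 5² + 8² = 25 + 64 = 89
89 → 8² + 9² = 64 + 81 = 145
145 → 1² + 4² + 5² = 1 + 16 + 25 = 42
42 → 4² + 2² = 16 + 4 = 20
20 → 2² + 0² = 4 + 0 = 4
4 → 4² = 16
16 → 1² + 6² = 1 + 36 = 37  — 37 repeats.
That took 14 steps.

14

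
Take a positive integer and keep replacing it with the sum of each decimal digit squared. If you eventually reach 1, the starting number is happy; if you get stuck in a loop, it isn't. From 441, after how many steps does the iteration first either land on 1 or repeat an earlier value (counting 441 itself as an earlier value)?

441 → 33
33 → 18
18 → 65
65 → 61
61 → 37
37 → 58
58 → 89
89 → 145
145 → 42
42 → 20
20 → 4
4 → 16
16 → 37  — 37 repeats.
That took 13 steps.

13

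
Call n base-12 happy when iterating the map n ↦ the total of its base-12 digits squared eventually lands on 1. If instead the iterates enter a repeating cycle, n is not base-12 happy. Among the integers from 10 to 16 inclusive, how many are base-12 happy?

1

10: 10 → 100 → 80 → 100  — not base-12 happy
11: 11 → 121 → 101 → 89 → 74 → 40 → 25 → 5 → 25  — not base-12 happy
12: 12 → 1  — base-12 happy
13: 13 → 2 → 4 → 16 → 17 → 26 → 8 → 64 → 41 → 34 → 104 → 128 → 164 → 66 → 61 → 26  — not base-12 happy
14: 14 → 5 → 25 → 5  — not base-12 happy
15: 15 → 10 → 100 → 80 → 100  — not base-12 happy
16: 16 → 17 → 26 → 8 → 64 → 41 → 34 → 104 → 128 → 164 → 66 → 61 → 26  — not base-12 happy
base-12 happy: 12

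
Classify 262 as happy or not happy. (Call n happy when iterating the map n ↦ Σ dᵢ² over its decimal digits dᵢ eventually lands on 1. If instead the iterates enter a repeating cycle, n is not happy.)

262 → 44
44 → 32
32 → 13
13 → 10
10 → 1  — reached 1.

happy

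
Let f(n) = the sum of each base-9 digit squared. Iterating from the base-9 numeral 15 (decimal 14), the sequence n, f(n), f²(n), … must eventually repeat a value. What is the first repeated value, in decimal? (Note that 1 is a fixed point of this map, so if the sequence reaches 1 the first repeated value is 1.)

14 = (1,5)_9 → 1² + 5² = 26
26 = (2,8)_9 → 2² + 8² = 68
68 = (7,5)_9 → 7² + 5² = 74
74 = (8,2)_9 → 8² + 2² = 68  — 68 already appeared earlier.

68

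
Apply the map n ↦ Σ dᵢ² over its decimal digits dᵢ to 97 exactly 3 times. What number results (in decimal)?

1

97 → 130
130 → 10
10 → 1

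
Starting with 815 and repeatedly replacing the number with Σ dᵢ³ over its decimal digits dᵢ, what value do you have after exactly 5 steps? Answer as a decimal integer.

815 → 8³ + 1³ + 5³ = 512 + 1 + 125 = 638
638 → 6³ + 3³ + 8³ = 216 + 27 + 512 = 755
755 → 7³ + 5³ + 5³ = 343 + 125 + 125 = 593
593 → 5³ + 9³ + 3³ = 125 + 729 + 27 = 881
881 → 8³ + 8³ + 1³ = 512 + 512 + 1 = 1025

1025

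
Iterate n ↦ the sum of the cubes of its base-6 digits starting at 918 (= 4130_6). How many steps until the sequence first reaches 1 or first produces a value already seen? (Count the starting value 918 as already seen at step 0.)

918 = (4,1,3,0)_6 → 4³ + 1³ + 3³ + 0³ = 64 + 1 + 27 + 0 = 92
92 = (2,3,2)_6 → 2³ + 3³ + 2³ = 8 + 27 + 8 = 43
43 = (1,1,1)_6 → 1³ + 1³ + 1³ = 1 + 1 + 1 = 3
3 = (3)_6 → 3³ = 27
27 = (4,3)_6 → 4³ + 3³ = 64 + 27 = 91
91 = (2,3,1)_6 → 2³ + 3³ + 1³ = 8 + 27 + 1 = 36
36 = (1,0,0)_6 → 1³ + 0³ + 0³ = 1 + 0 + 0 = 1  — reached 1.
That took 7 steps.

7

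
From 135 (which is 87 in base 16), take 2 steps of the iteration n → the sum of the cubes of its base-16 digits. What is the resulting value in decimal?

495

135 = (8,7)_16 → 8³ + 7³ = 512 + 343 = 855
855 = (3,5,7)_16 → 3³ + 5³ + 7³ = 27 + 125 + 343 = 495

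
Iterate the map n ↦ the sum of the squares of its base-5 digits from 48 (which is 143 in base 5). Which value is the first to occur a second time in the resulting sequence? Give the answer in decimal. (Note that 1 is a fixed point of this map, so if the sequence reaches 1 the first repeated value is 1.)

48 = (1,4,3)_5 → 1² + 4² + 3² = 1 + 16 + 9 = 26
26 = (1,0,1)_5 → 1² + 0² + 1² = 1 + 0 + 1 = 2
2 = (2)_5 → 2² = 4
4 = (4)_5 → 4² = 16
16 = (3,1)_5 → 3² + 1² = 9 + 1 = 10
10 = (2,0)_5 → 2² + 0² = 4 + 0 = 4  — 4 already appeared earlier.

4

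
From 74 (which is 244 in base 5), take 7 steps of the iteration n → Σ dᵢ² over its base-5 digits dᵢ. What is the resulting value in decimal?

4

74 = (2,4,4)_5 → 2² + 4² + 4² = 36
36 = (1,2,1)_5 → 1² + 2² + 1² = 6
6 = (1,1)_5 → 1² + 1² = 2
2 = (2)_5 → 2² = 4
4 = (4)_5 → 4² = 16
16 = (3,1)_5 → 3² + 1² = 10
10 = (2,0)_5 → 2² + 0² = 4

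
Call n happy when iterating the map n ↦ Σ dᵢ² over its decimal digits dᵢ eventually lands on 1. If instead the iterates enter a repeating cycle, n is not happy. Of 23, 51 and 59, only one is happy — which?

23

23: 23 → 13 → 10 → 1  — reaches 1 (happy)
51: 51 → 26 → 40 → 16 → 37 → 58 → 89 → 145 → 42 → 20 → 4 → 16  — repeats 16 (not happy)
59: 59 → 106 → 37 → 58 → 89 → 145 → 42 → 20 → 4 → 16 → 37  — repeats 37 (not happy)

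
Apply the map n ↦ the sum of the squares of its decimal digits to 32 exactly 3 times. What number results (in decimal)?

32 → 3² + 2² = 13
13 → 1² + 3² = 10
10 → 1² + 0² = 1

1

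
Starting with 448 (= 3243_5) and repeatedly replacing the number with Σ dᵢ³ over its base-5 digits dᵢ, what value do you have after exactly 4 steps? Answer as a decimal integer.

28

448 = (3,2,4,3)_5 → 3³ + 2³ + 4³ + 3³ = 126
126 = (1,0,0,1)_5 → 1³ + 0³ + 0³ + 1³ = 2
2 = (2)_5 → 2³ = 8
8 = (1,3)_5 → 1³ + 3³ = 28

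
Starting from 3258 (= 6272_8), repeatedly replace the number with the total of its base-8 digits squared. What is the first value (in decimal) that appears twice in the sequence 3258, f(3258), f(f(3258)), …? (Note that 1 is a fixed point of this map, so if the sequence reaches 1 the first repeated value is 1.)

3258 = (6,2,7,2)_8 → 93
93 = (1,3,5)_8 → 35
35 = (4,3)_8 → 25
25 = (3,1)_8 → 10
10 = (1,2)_8 → 5
5 = (5)_8 → 25  — 25 already appeared earlier.

25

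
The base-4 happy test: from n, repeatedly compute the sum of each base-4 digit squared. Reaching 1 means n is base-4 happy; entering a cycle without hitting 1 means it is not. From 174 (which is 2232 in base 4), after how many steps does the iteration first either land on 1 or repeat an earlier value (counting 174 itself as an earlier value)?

174 = (2,2,3,2)_4 → 2² + 2² + 3² + 2² = 21
21 = (1,1,1)_4 → 1² + 1² + 1² = 3
3 = (3)_4 → 3² = 9
9 = (2,1)_4 → 2² + 1² = 5
5 = (1,1)_4 → 1² + 1² = 2
2 = (2)_4 → 2² = 4
4 = (1,0)_4 → 1² + 0² = 1  — reached 1.
That took 7 steps.

7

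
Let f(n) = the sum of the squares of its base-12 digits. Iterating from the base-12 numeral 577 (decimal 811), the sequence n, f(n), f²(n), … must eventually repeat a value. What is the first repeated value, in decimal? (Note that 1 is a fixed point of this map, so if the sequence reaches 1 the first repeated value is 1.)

811 = (5,7,7)_12 → 123
123 = (10,3)_12 → 109
109 = (9,1)_12 → 82
82 = (6,10)_12 → 136
136 = (11,4)_12 → 137
137 = (11,5)_12 → 146
146 = (1,0,2)_12 → 5
5 = (5)_12 → 25
25 = (2,1)_12 → 5  — 5 already appeared earlier.

5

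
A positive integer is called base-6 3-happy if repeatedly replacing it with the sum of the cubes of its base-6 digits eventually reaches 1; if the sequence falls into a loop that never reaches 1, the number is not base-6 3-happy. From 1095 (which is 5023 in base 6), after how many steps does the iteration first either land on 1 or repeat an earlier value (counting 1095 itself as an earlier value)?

1095 = (5,0,2,3)_6 → 160
160 = (4,2,4)_6 → 136
136 = (3,4,4)_6 → 155
155 = (4,1,5)_6 → 190
190 = (5,1,4)_6 → 190  — 190 repeats.
That took 5 steps.

5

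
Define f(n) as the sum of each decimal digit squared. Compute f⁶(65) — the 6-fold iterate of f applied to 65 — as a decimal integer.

65 → 61
61 → 37
37 → 58
58 → 89
89 → 145
145 → 42

42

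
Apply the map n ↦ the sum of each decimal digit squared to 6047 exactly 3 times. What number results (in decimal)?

6047 → 6² + 0² + 4² + 7² = 36 + 0 + 16 + 49 = 101
101 → 1² + 0² + 1² = 1 + 0 + 1 = 2
2 → 2² = 4

4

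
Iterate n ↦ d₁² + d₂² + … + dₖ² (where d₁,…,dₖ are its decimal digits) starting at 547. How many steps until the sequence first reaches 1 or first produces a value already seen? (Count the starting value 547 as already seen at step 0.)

547 → 5² + 4² + 7² = 25 + 16 + 49 = 90
90 → 9² + 0² = 81 + 0 = 81
81 → 8² + 1² = 64 + 1 = 65
65 → 6² + 5² = 36 + 25 = 61
61 → 6² + 1² = 36 + 1 = 37
37 → 3² + 7² = 9 + 49 = 58
58 → 5² + 8² = 25 + 64 = 89
89 → 8² + 9² = 64 + 81 = 145
145 → 1² + 4² + 5² = 1 + 16 + 25 = 42
42 → 4² + 2² = 16 + 4 = 20
20 → 2² + 0² = 4 + 0 = 4
4 → 4² = 16
16 → 1² + 6² = 1 + 36 = 37  — 37 repeats.
That took 13 steps.

13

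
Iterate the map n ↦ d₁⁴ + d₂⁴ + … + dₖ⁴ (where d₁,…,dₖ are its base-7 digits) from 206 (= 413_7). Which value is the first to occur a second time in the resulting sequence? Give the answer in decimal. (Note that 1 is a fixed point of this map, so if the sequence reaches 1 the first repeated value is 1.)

206 = (4,1,3)_7 → 4⁴ + 1⁴ + 3⁴ = 256 + 1 + 81 = 338
338 = (6,6,2)_7 → 6⁴ + 6⁴ + 2⁴ = 1296 + 1296 + 16 = 2608
2608 = (1,0,4,1,4)_7 → 1⁴ + 0⁴ + 4⁴ + 1⁴ + 4⁴ = 1 + 0 + 256 + 1 + 256 = 514
514 = (1,3,3,3)_7 → 1⁴ + 3⁴ + 3⁴ + 3⁴ = 1 + 81 + 81 + 81 = 244
244 = (4,6,6)_7 → 4⁴ + 6⁴ + 6⁴ = 256 + 1296 + 1296 = 2848
2848 = (1,1,2,0,6)_7 → 1⁴ + 1⁴ + 2⁴ + 0⁴ + 6⁴ = 1 + 1 + 16 + 0 + 1296 = 1314
1314 = (3,5,5,5)_7 → 3⁴ + 5⁴ + 5⁴ + 5⁴ = 81 + 625 + 625 + 625 = 1956
1956 = (5,4,6,3)_7 → 5⁴ + 4⁴ + 6⁴ + 3⁴ = 625 + 256 + 1296 + 81 = 2258
2258 = (6,4,0,4)_7 → 6⁴ + 4⁴ + 0⁴ + 4⁴ = 1296 + 256 + 0 + 256 = 1808
1808 = (5,1,6,2)_7 → 5⁴ + 1⁴ + 6⁴ + 2⁴ = 625 + 1 + 1296 + 16 = 1938
1938 = (5,4,3,6)_7 → 5⁴ + 4⁴ + 3⁴ + 6⁴ = 625 + 256 + 81 + 1296 = 2258  — 2258 already appeared earlier.

2258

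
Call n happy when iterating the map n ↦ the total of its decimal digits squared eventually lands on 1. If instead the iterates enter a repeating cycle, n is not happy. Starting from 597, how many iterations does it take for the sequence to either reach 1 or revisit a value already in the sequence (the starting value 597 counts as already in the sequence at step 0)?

13

597 → 5² + 9² + 7² = 25 + 81 + 49 = 155
155 → 1² + 5² + 5² = 1 + 25 + 25 = 51
51 → 5² + 1² = 25 + 1 = 26
26 → 2² + 6² = 4 + 36 = 40
40 → 4² + 0² = 16 + 0 = 16
16 → 1² + 6² = 1 + 36 = 37
37 → 3² + 7² = 9 + 49 = 58
58 → 5² + 8² = 25 + 64 = 89
89 → 8² + 9² = 64 + 81 = 145
145 → 1² + 4² + 5² = 1 + 16 + 25 = 42
42 → 4² + 2² = 16 + 4 = 20
20 → 2² + 0² = 4 + 0 = 4
4 → 4² = 16  — 16 repeats.
That took 13 steps.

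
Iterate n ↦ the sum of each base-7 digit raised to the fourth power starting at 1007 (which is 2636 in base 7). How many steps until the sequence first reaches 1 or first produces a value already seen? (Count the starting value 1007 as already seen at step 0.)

14

1007 = (2,6,3,6)_7 → 2⁴ + 6⁴ + 3⁴ + 6⁴ = 16 + 1296 + 81 + 1296 = 2689
2689 = (1,0,5,6,1)_7 → 1⁴ + 0⁴ + 5⁴ + 6⁴ + 1⁴ = 1 + 0 + 625 + 1296 + 1 = 1923
1923 = (5,4,1,5)_7 → 5⁴ + 4⁴ + 1⁴ + 5⁴ = 625 + 256 + 1 + 625 = 1507
1507 = (4,2,5,2)_7 → 4⁴ + 2⁴ + 5⁴ + 2⁴ = 256 + 16 + 625 + 16 = 913
913 = (2,4,4,3)_7 → 2⁴ + 4⁴ + 4⁴ + 3⁴ = 16 + 256 + 256 + 81 = 609
609 = (1,5,3,0)_7 → 1⁴ + 5⁴ + 3⁴ + 0⁴ = 1 + 625 + 81 + 0 = 707
707 = (2,0,3,0)_7 → 2⁴ + 0⁴ + 3⁴ + 0⁴ = 16 + 0 + 81 + 0 = 97
97 = (1,6,6)_7 → 1⁴ + 6⁴ + 6⁴ = 1 + 1296 + 1296 = 2593
2593 = (1,0,3,6,3)_7 → 1⁴ + 0⁴ + 3⁴ + 6⁴ + 3⁴ = 1 + 0 + 81 + 1296 + 81 = 1459
1459 = (4,1,5,3)_7 → 4⁴ + 1⁴ + 5⁴ + 3⁴ = 256 + 1 + 625 + 81 = 963
963 = (2,5,4,4)_7 → 2⁴ + 5⁴ + 4⁴ + 4⁴ = 16 + 625 + 256 + 256 = 1153
1153 = (3,2,3,5)_7 → 3⁴ + 2⁴ + 3⁴ + 5⁴ = 81 + 16 + 81 + 625 = 803
803 = (2,2,2,5)_7 → 2⁴ + 2⁴ + 2⁴ + 5⁴ = 16 + 16 + 16 + 625 = 673
673 = (1,6,5,1)_7 → 1⁴ + 6⁴ + 5⁴ + 1⁴ = 1 + 1296 + 625 + 1 = 1923  — 1923 repeats.
That took 14 steps.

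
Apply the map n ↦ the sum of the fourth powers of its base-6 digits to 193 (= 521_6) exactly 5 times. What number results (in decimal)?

1331

193 = (5,2,1)_6 → 5⁴ + 2⁴ + 1⁴ = 642
642 = (2,5,5,0)_6 → 2⁴ + 5⁴ + 5⁴ + 0⁴ = 1266
1266 = (5,5,1,0)_6 → 5⁴ + 5⁴ + 1⁴ + 0⁴ = 1251
1251 = (5,4,4,3)_6 → 5⁴ + 4⁴ + 4⁴ + 3⁴ = 1218
1218 = (5,3,5,0)_6 → 5⁴ + 3⁴ + 5⁴ + 0⁴ = 1331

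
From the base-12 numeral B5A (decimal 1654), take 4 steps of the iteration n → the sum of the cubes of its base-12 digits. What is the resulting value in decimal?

1654 = (11,5,10)_12 → 11³ + 5³ + 10³ = 1331 + 125 + 1000 = 2456
2456 = (1,5,0,8)_12 → 1³ + 5³ + 0³ + 8³ = 1 + 125 + 0 + 512 = 638
638 = (4,5,2)_12 → 4³ + 5³ + 2³ = 64 + 125 + 8 = 197
197 = (1,4,5)_12 → 1³ + 4³ + 5³ = 1 + 64 + 125 = 190

190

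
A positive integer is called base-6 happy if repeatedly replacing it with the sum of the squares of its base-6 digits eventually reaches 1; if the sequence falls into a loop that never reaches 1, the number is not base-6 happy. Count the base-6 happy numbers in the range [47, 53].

47: 47 → 27 → 25 → 17 → 29 → 41 → 26 → 20 → 13 → 5 → 25  (repeats 25)
48: 48 → 5 → 25 → 17 → 29 → 41 → 26 → 20 → 13 → 5  (repeats 5)
49: 49 → 6 → 1  (reaches 1)
50: 50 → 9 → 10 → 17 → 29 → 41 → 26 → 20 → 13 → 5 → 25 → 17  (repeats 17)
51: 51 → 14 → 8 → 5 → 25 → 17 → 29 → 41 → 26 → 20 → 13 → 5  (repeats 5)
52: 52 → 21 → 18 → 9 → 10 → 17 → 29 → 41 → 26 → 20 → 13 → 5 → 25 → 17  (repeats 17)
53: 53 → 30 → 25 → 17 → 29 → 41 → 26 → 20 → 13 → 5 → 25  (repeats 25)
base-6 happy: 49

1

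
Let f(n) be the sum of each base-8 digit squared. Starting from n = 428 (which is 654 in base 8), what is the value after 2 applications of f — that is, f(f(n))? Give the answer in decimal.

27

428 = (6,5,4)_8 → 6² + 5² + 4² = 36 + 25 + 16 = 77
77 = (1,1,5)_8 → 1² + 1² + 5² = 1 + 1 + 25 = 27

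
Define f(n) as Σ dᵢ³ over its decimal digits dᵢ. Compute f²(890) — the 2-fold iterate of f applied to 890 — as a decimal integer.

890 → 8³ + 9³ + 0³ = 512 + 729 + 0 = 1241
1241 → 1³ + 2³ + 4³ + 1³ = 1 + 8 + 64 + 1 = 74

74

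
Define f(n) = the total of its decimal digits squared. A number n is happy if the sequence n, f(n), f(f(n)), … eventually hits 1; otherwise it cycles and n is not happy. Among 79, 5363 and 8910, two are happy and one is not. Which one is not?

79: 79 → 130 → 10 → 1  — reaches 1 (happy)
5363: 5363 → 79 → 130 → 10 → 1  — reaches 1 (happy)
8910: 8910 → 146 → 53 → 34 → 25 → 29 → 85 → 89 → 145 → 42 → 20 → 4 → 16 → 37 → 58 → 89  — repeats 89 (not happy)

8910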